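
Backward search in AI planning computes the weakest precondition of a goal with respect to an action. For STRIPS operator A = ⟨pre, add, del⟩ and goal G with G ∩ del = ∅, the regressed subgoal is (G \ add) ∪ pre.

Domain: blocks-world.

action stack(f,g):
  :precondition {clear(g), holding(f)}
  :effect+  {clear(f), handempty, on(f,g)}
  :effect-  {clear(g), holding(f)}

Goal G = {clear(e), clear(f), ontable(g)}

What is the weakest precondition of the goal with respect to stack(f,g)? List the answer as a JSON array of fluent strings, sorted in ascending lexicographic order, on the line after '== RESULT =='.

Compute (G \ add) ∪ pre:
  G ∩ del = {}  (empty — regression defined)
  G \ add = {clear(e), clear(f), ontable(g)} \ {clear(f), handempty, on(f,g)} = {clear(e), ontable(g)}
  ∪ pre   = {clear(e), ontable(g)} ∪ {clear(g), holding(f)}
          = {clear(e), clear(g), holding(f), ontable(g)}

== RESULT ==
["clear(e)", "clear(g)", "holding(f)", "ontable(g)"]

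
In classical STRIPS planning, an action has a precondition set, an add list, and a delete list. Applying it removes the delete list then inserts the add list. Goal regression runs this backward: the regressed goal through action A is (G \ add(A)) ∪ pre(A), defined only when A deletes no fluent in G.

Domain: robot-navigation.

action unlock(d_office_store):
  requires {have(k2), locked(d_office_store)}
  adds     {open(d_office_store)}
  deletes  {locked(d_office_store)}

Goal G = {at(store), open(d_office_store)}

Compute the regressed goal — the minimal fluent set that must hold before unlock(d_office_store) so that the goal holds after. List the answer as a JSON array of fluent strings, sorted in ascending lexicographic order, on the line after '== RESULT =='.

Regress:
  G ∩ del = {}  (empty — regression defined)
  G \ add = {at(store), open(d_office_store)} \ {open(d_office_store)} = {at(store)}
  ∪ pre   = {at(store)} ∪ {have(k2), locked(d_office_store)}
          = {at(store), have(k2), locked(d_office_store)}

== RESULT ==
["at(store)", "have(k2)", "locked(d_office_store)"]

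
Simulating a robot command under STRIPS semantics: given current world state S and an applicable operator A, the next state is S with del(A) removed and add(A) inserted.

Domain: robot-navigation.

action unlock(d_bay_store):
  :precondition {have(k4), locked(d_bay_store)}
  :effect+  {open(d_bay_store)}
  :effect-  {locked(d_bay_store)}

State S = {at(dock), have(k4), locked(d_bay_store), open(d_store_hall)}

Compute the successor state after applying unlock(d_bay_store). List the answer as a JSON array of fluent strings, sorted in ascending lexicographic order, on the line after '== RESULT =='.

Compute (S \ del) ∪ add:
  pre ⊆ S: {have(k4), locked(d_bay_store)} ⊆ S  — applicable
  S \ del = {at(dock), have(k4), open(d_store_hall)}
  ∪ add   = {at(dock), have(k4), open(d_bay_store), open(d_store_hall)}

== RESULT ==
["at(dock)", "have(k4)", "open(d_bay_store)", "open(d_store_hall)"]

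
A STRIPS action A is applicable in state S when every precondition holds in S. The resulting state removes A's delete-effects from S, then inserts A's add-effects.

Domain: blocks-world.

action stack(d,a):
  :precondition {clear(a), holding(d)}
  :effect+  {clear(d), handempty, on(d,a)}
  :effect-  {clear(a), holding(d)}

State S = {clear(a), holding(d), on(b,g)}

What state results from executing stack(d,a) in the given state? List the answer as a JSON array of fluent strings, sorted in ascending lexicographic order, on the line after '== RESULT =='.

Progress:
  pre ⊆ S: {clear(a), holding(d)} ⊆ S  — applicable
  S \ del = {on(b,g)}
  ∪ add   = {clear(d), handempty, on(b,g), on(d,a)}

== RESULT ==
["clear(d)", "handempty", "on(b,g)", "on(d,a)"]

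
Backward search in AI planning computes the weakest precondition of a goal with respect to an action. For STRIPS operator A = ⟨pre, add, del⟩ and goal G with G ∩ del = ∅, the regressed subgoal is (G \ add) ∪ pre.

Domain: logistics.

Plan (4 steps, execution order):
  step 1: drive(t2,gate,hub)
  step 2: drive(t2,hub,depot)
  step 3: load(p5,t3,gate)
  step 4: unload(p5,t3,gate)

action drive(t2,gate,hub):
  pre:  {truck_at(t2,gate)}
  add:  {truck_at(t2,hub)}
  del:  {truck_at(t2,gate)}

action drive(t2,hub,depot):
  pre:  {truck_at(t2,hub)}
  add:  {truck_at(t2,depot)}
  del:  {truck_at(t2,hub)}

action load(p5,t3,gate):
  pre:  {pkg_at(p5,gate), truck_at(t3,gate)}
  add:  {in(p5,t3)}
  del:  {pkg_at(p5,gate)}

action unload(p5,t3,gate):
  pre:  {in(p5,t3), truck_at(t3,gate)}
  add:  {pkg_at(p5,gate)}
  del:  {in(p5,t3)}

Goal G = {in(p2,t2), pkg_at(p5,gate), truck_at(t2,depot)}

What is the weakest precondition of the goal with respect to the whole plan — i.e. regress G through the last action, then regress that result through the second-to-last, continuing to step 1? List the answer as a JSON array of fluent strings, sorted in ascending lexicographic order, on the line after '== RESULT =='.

Regress step by step:
  through step 4 (unload(p5,t3,gate)): drop {pkg_at(p5,gate)}, keep {in(p2,t2), truck_at(t2,depot)}, require {in(p5,t3), truck_at(t3,gate)}
    → {in(p2,t2), in(p5,t3), truck_at(t2,depot), truck_at(t3,gate)}
  through step 3 (load(p5,t3,gate)): drop {in(p5,t3)}, keep {in(p2,t2), truck_at(t2,depot), truck_at(t3,gate)}, require {pkg_at(p5,gate), truck_at(t3,gate)}
    → {in(p2,t2), pkg_at(p5,gate), truck_at(t2,depot), truck_at(t3,gate)}
  through step 2 (drive(t2,hub,depot)): drop {truck_at(t2,depot)}, keep {in(p2,t2), pkg_at(p5,gate), truck_at(t3,gate)}, require {truck_at(t2,hub)}
    → {in(p2,t2), pkg_at(p5,gate), truck_at(t2,hub), truck_at(t3,gate)}
  through step 1 (drive(t2,gate,hub)): drop {truck_at(t2,hub)}, keep {in(p2,t2), pkg_at(p5,gate), truck_at(t3,gate)}, require {truck_at(t2,gate)}
    → {in(p2,t2), pkg_at(p5,gate), truck_at(t2,gate), truck_at(t3,gate)}

== RESULT ==
["in(p2,t2)", "pkg_at(p5,gate)", "truck_at(t2,gate)", "truck_at(t3,gate)"]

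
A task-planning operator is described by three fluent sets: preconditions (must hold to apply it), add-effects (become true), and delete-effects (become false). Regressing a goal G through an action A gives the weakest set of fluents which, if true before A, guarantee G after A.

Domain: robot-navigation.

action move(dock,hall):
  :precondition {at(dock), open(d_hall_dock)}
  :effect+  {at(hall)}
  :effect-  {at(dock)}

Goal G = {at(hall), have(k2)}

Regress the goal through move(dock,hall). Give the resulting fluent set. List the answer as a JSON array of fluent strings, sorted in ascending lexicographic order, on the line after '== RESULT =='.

Compute (G \ add) ∪ pre:
  G ∩ del = {}  (empty — regression defined)
  G \ add = {at(hall), have(k2)} \ {at(hall)} = {have(k2)}
  ∪ pre   = {have(k2)} ∪ {at(dock), open(d_hall_dock)}
          = {at(dock), have(k2), open(d_hall_dock)}

== RESULT ==
["at(dock)", "have(k2)", "open(d_hall_dock)"]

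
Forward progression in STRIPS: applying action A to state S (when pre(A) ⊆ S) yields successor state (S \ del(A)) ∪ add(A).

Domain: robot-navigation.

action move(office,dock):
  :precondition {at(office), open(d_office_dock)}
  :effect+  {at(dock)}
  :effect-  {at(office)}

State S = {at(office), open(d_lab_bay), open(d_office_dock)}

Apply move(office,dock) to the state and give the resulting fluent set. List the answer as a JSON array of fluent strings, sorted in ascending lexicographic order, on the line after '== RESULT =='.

Compute (S \ del) ∪ add:
  pre ⊆ S: {at(office), open(d_office_dock)} ⊆ S  — applicable
  S \ del = {open(d_lab_bay), open(d_office_dock)}
  ∪ add   = {at(dock), open(d_lab_bay), open(d_office_dock)}

== RESULT ==
["at(dock)", "open(d_lab_bay)", "open(d_office_dock)"]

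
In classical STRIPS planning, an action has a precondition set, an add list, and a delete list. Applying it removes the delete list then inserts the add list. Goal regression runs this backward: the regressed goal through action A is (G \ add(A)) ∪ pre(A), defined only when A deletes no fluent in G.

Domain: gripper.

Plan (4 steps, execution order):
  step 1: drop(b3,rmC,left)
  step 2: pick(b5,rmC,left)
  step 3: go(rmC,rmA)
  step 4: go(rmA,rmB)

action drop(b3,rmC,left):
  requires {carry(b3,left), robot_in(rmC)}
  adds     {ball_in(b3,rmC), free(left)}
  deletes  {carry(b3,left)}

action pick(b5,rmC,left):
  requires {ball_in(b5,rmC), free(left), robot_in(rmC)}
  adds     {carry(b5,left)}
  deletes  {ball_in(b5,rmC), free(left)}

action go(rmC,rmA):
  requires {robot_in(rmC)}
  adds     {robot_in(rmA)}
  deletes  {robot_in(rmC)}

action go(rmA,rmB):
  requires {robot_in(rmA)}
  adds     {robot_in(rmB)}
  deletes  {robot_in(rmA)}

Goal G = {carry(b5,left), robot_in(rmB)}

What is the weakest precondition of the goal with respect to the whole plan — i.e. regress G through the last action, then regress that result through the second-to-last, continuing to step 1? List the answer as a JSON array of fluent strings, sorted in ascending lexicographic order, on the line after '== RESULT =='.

Work backward from the goal:
  through step 4 (go(rmA,rmB)): drop {robot_in(rmB)}, keep {carry(b5,left)}, require {robot_in(rmA)}
    → {carry(b5,left), robot_in(rmA)}
  through step 3 (go(rmC,rmA)): drop {robot_in(rmA)}, keep {carry(b5,left)}, require {robot_in(rmC)}
    → {carry(b5,left), robot_in(rmC)}
  through step 2 (pick(b5,rmC,left)): drop {carry(b5,left)}, keep {robot_in(rmC)}, require {ball_in(b5,rmC), free(left), robot_in(rmC)}
    → {ball_in(b5,rmC), free(left), robot_in(rmC)}
  through step 1 (drop(b3,rmC,left)): drop {free(left)}, keep {ball_in(b5,rmC), robot_in(rmC)}, require {carry(b3,left), robot_in(rmC)}
    → {ball_in(b5,rmC), carry(b3,left), robot_in(rmC)}

== RESULT ==
["ball_in(b5,rmC)", "carry(b3,left)", "robot_in(rmC)"]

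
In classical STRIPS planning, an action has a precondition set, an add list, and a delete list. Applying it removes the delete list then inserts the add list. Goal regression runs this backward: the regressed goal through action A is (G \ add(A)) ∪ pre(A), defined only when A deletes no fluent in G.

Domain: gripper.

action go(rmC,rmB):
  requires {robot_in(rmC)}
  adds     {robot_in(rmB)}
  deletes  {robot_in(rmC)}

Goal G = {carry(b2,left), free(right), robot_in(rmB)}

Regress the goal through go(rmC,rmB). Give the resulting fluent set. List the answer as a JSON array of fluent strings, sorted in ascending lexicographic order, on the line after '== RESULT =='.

Compute (G \ add) ∪ pre:
  G ∩ del = {}  (empty — regression defined)
  G \ add = {carry(b2,left), free(right), robot_in(rmB)} \ {robot_in(rmB)} = {carry(b2,left), free(right)}
  ∪ pre   = {carry(b2,left), free(right)} ∪ {robot_in(rmC)}
          = {carry(b2,left), free(right), robot_in(rmC)}

== RESULT ==
["carry(b2,left)", "free(right)", "robot_in(rmC)"]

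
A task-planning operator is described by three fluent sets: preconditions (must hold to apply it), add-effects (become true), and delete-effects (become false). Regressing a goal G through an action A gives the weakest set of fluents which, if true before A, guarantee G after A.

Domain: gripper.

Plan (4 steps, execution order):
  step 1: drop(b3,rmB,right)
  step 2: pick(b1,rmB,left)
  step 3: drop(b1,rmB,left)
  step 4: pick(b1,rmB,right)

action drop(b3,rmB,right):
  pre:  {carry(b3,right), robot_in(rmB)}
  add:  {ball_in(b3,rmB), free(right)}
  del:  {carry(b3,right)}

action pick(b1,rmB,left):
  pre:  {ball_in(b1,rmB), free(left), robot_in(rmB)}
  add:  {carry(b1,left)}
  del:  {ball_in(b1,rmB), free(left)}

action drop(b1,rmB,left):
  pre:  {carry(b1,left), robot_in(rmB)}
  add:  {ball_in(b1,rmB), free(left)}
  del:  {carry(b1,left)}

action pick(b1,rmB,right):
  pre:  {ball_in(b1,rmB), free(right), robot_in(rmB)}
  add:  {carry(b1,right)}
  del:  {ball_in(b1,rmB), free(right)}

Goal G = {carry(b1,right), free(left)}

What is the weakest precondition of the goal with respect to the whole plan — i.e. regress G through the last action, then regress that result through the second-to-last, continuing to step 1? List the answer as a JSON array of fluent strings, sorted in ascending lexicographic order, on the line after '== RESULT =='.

Regress step by step:
  through step 4 (pick(b1,rmB,right)): drop {carry(b1,right)}, keep {free(left)}, require {ball_in(b1,rmB), free(right), robot_in(rmB)}
    → {ball_in(b1,rmB), free(left), free(right), robot_in(rmB)}
  through step 3 (drop(b1,rmB,left)): drop {ball_in(b1,rmB), free(left)}, keep {free(right), robot_in(rmB)}, require {carry(b1,left), robot_in(rmB)}
    → {carry(b1,left), free(right), robot_in(rmB)}
  through step 2 (pick(b1,rmB,left)): drop {carry(b1,left)}, keep {free(right), robot_in(rmB)}, require {ball_in(b1,rmB), free(left), robot_in(rmB)}
    → {ball_in(b1,rmB), free(left), free(right), robot_in(rmB)}
  through step 1 (drop(b3,rmB,right)): drop {free(right)}, keep {ball_in(b1,rmB), free(left), robot_in(rmB)}, require {carry(b3,right), robot_in(rmB)}
    → {ball_in(b1,rmB), carry(b3,right), free(left), robot_in(rmB)}

== RESULT ==
["ball_in(b1,rmB)", "carry(b3,right)", "free(left)", "robot_in(rmB)"]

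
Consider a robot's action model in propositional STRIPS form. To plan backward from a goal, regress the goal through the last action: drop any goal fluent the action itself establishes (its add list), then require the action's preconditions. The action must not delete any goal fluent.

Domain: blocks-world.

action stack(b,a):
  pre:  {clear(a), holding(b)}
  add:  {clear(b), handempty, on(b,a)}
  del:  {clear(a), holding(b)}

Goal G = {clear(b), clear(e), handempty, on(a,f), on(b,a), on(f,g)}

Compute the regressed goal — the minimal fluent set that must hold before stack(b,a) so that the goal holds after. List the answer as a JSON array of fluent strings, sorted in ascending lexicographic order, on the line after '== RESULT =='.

Compute (G \ add) ∪ pre:
  G ∩ del = {}  (empty — regression defined)
  G \ add = {clear(b), clear(e), handempty, on(a,f), on(b,a), on(f,g)} \ {clear(b), handempty, on(b,a)} = {clear(e), on(a,f), on(f,g)}
  ∪ pre   = {clear(e), on(a,f), on(f,g)} ∪ {clear(a), holding(b)}
          = {clear(a), clear(e), holding(b), on(a,f), on(f,g)}

== RESULT ==
["clear(a)", "clear(e)", "holding(b)", "on(a,f)", "on(f,g)"]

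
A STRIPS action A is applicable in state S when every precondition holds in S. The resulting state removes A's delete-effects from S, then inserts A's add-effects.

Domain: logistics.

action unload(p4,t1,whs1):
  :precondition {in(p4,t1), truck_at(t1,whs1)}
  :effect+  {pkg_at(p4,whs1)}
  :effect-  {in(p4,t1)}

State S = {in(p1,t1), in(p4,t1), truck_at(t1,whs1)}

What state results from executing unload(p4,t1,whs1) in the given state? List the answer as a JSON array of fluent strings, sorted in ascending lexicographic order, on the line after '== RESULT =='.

Compute (S \ del) ∪ add:
  pre ⊆ S: {in(p4,t1), truck_at(t1,whs1)} ⊆ S  — applicable
  S \ del = {in(p1,t1), truck_at(t1,whs1)}
  ∪ add   = {in(p1,t1), pkg_at(p4,whs1), truck_at(t1,whs1)}

== RESULT ==
["in(p1,t1)", "pkg_at(p4,whs1)", "truck_at(t1,whs1)"]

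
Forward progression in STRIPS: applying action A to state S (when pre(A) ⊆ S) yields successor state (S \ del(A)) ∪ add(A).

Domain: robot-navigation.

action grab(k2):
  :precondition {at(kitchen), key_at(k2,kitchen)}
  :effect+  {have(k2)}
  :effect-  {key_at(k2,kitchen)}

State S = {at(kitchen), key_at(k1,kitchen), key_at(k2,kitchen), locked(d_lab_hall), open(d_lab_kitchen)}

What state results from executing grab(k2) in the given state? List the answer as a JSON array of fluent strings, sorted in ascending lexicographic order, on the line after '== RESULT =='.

Compute (S \ del) ∪ add:
  pre ⊆ S: {at(kitchen), key_at(k2,kitchen)} ⊆ S  — applicable
  S \ del = {at(kitchen), key_at(k1,kitchen), locked(d_lab_hall), open(d_lab_kitchen)}
  ∪ add   = {at(kitchen), have(k2), key_at(k1,kitchen), locked(d_lab_hall), open(d_lab_kitchen)}

== RESULT ==
["at(kitchen)", "have(k2)", "key_at(k1,kitchen)", "locked(d_lab_hall)", "open(d_lab_kitchen)"]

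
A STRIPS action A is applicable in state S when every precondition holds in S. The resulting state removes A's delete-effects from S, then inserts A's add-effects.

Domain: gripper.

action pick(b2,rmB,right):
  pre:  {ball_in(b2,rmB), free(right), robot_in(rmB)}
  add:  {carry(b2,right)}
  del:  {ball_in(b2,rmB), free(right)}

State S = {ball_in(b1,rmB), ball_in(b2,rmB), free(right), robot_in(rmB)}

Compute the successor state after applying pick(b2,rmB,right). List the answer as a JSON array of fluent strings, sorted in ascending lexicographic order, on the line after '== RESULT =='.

Progress:
  pre ⊆ S: {ball_in(b2,rmB), free(right), robot_in(rmB)} ⊆ S  — applicable
  S \ del = {ball_in(b1,rmB), robot_in(rmB)}
  ∪ add   = {ball_in(b1,rmB), carry(b2,right), robot_in(rmB)}

== RESULT ==
["ball_in(b1,rmB)", "carry(b2,right)", "robot_in(rmB)"]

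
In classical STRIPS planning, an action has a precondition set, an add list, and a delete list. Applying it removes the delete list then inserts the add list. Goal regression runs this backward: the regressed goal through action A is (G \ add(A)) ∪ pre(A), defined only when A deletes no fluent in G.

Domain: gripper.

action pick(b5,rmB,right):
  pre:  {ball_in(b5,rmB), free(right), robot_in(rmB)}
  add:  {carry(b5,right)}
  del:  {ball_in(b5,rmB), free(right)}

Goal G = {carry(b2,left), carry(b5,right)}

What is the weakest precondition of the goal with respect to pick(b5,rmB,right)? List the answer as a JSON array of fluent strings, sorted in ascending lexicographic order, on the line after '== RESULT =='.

Regress:
  G ∩ del = {}  (empty — regression defined)
  G \ add = {carry(b2,left), carry(b5,right)} \ {carry(b5,right)} = {carry(b2,left)}
  ∪ pre   = {carry(b2,left)} ∪ {ball_in(b5,rmB), free(right), robot_in(rmB)}
          = {ball_in(b5,rmB), carry(b2,left), free(right), robot_in(rmB)}

== RESULT ==
["ball_in(b5,rmB)", "carry(b2,left)", "free(right)", "robot_in(rmB)"]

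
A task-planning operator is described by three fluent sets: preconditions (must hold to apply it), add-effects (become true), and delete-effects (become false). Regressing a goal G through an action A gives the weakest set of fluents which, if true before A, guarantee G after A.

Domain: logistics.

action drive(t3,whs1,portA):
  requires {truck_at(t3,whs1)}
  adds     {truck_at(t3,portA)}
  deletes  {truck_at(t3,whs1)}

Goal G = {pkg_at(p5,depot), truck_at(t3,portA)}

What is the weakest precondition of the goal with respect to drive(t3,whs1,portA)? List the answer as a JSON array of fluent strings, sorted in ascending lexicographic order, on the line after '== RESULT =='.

Compute (G \ add) ∪ pre:
  G ∩ del = {}  (empty — regression defined)
  G \ add = {pkg_at(p5,depot), truck_at(t3,portA)} \ {truck_at(t3,portA)} = {pkg_at(p5,depot)}
  ∪ pre   = {pkg_at(p5,depot)} ∪ {truck_at(t3,whs1)}
          = {pkg_at(p5,depot), truck_at(t3,whs1)}

== RESULT ==
["pkg_at(p5,depot)", "truck_at(t3,whs1)"]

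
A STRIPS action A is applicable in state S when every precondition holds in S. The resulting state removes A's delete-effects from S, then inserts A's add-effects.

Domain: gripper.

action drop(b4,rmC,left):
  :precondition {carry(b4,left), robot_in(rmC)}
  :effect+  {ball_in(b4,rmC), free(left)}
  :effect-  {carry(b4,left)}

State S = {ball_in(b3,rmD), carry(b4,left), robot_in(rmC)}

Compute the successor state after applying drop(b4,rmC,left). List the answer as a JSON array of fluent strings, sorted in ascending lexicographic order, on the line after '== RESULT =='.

Progress:
  pre ⊆ S: {carry(b4,left), robot_in(rmC)} ⊆ S  — applicable
  S \ del = {ball_in(b3,rmD), robot_in(rmC)}
  ∪ add   = {ball_in(b3,rmD), ball_in(b4,rmC), free(left), robot_in(rmC)}

== RESULT ==
["ball_in(b3,rmD)", "ball_in(b4,rmC)", "free(left)", "robot_in(rmC)"]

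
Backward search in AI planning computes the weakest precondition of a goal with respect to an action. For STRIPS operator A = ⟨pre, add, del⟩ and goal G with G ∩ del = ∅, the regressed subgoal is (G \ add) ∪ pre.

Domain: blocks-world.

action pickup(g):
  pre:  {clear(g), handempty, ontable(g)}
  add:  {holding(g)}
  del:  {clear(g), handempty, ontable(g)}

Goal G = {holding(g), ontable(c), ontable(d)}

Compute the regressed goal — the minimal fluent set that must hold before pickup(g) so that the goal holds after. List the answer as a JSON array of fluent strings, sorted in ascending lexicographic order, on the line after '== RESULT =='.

Regress:
  G ∩ del = {}  (empty — regression defined)
  G \ add = {holding(g), ontable(c), ontable(d)} \ {holding(g)} = {ontable(c), ontable(d)}
  ∪ pre   = {ontable(c), ontable(d)} ∪ {clear(g), handempty, ontable(g)}
          = {clear(g), handempty, ontable(c), ontable(d), ontable(g)}

== RESULT ==
["clear(g)", "handempty", "ontable(c)", "ontable(d)", "ontable(g)"]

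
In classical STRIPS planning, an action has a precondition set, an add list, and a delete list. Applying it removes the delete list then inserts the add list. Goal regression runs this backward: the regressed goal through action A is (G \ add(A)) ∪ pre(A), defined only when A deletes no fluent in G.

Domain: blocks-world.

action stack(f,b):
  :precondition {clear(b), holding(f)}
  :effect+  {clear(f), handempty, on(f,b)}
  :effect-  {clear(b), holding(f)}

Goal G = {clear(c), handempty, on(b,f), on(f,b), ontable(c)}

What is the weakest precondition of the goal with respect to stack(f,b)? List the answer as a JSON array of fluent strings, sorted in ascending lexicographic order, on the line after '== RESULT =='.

Regress:
  G ∩ del = {}  (empty — regression defined)
  G \ add = {clear(c), handempty, on(b,f), on(f,b), ontable(c)} \ {clear(f), handempty, on(f,b)} = {clear(c), on(b,f), ontable(c)}
  ∪ pre   = {clear(c), on(b,f), ontable(c)} ∪ {clear(b), holding(f)}
          = {clear(b), clear(c), holding(f), on(b,f), ontable(c)}

== RESULT ==
["clear(b)", "clear(c)", "holding(f)", "on(b,f)", "ontable(c)"]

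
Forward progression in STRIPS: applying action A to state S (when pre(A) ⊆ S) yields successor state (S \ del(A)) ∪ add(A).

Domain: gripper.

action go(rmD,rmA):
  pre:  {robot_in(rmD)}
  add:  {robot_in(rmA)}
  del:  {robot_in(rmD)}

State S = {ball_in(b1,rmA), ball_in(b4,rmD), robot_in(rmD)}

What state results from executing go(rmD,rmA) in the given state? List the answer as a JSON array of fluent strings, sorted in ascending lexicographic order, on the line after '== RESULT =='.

Compute (S \ del) ∪ add:
  pre ⊆ S: {robot_in(rmD)} ⊆ S  — applicable
  S \ del = {ball_in(b1,rmA), ball_in(b4,rmD)}
  ∪ add   = {ball_in(b1,rmA), ball_in(b4,rmD), robot_in(rmA)}

== RESULT ==
["ball_in(b1,rmA)", "ball_in(b4,rmD)", "robot_in(rmA)"]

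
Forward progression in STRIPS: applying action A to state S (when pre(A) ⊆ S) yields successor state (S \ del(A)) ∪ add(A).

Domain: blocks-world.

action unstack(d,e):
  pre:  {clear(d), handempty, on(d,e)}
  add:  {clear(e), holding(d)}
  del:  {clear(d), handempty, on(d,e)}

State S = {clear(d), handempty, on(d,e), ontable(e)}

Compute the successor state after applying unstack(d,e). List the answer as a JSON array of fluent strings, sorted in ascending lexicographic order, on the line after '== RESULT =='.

Progress:
  pre ⊆ S: {clear(d), handempty, on(d,e)} ⊆ S  — applicable
  S \ del = {ontable(e)}
  ∪ add   = {clear(e), holding(d), ontable(e)}

== RESULT ==
["clear(e)", "holding(d)", "ontable(e)"]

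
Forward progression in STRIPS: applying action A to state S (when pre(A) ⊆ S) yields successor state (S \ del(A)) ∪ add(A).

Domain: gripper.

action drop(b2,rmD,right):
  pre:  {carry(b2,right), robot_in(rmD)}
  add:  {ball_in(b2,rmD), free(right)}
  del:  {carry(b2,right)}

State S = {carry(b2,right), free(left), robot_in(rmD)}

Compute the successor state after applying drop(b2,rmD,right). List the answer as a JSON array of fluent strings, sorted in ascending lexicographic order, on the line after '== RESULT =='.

Compute (S \ del) ∪ add:
  pre ⊆ S: {carry(b2,right), robot_in(rmD)} ⊆ S  — applicable
  S \ del = {free(left), robot_in(rmD)}
  ∪ add   = {ball_in(b2,rmD), free(left), free(right), robot_in(rmD)}

== RESULT ==
["ball_in(b2,rmD)", "free(left)", "free(right)", "robot_in(rmD)"]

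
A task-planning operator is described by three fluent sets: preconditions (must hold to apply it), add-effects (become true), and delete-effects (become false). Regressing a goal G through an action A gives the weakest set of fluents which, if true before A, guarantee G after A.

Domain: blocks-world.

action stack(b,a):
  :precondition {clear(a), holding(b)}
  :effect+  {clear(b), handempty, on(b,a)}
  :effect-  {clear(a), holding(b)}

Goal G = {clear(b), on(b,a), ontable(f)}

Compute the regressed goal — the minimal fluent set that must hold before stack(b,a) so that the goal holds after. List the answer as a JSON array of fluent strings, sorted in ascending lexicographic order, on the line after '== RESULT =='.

Regress:
  G ∩ del = {}  (empty — regression defined)
  G \ add = {clear(b), on(b,a), ontable(f)} \ {clear(b), handempty, on(b,a)} = {ontable(f)}
  ∪ pre   = {ontable(f)} ∪ {clear(a), holding(b)}
          = {clear(a), holding(b), ontable(f)}

== RESULT ==
["clear(a)", "holding(b)", "ontable(f)"]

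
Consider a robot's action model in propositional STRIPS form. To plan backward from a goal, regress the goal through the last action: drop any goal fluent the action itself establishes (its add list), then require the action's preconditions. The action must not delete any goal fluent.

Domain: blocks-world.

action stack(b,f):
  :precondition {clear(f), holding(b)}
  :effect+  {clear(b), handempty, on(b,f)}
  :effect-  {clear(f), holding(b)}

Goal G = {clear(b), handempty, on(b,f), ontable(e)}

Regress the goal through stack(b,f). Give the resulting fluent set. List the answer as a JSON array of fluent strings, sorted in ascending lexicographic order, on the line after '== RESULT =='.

Regress:
  G ∩ del = {}  (empty — regression defined)
  G \ add = {clear(b), handempty, on(b,f), ontable(e)} \ {clear(b), handempty, on(b,f)} = {ontable(e)}
  ∪ pre   = {ontable(e)} ∪ {clear(f), holding(b)}
          = {clear(f), holding(b), ontable(e)}

== RESULT ==
["clear(f)", "holding(b)", "ontable(e)"]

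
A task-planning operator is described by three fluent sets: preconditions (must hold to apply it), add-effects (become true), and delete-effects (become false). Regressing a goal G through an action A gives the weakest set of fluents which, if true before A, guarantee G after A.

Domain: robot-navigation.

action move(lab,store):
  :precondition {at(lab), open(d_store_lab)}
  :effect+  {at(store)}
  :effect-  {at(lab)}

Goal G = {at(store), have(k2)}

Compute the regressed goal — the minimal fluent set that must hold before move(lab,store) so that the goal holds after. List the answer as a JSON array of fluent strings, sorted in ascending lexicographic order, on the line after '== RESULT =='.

Regress:
  G ∩ del = {}  (empty — regression defined)
  G \ add = {at(store), have(k2)} \ {at(store)} = {have(k2)}
  ∪ pre   = {have(k2)} ∪ {at(lab), open(d_store_lab)}
          = {at(lab), have(k2), open(d_store_lab)}

== RESULT ==
["at(lab)", "have(k2)", "open(d_store_lab)"]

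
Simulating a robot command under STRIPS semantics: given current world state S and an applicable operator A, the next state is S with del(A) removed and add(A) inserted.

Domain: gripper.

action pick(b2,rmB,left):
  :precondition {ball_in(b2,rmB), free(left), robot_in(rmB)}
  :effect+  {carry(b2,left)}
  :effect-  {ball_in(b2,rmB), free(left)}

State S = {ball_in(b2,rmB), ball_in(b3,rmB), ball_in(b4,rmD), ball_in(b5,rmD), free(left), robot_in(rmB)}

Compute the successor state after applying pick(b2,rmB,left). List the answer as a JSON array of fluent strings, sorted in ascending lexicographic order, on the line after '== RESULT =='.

Compute (S \ del) ∪ add:
  pre ⊆ S: {ball_in(b2,rmB), free(left), robot_in(rmB)} ⊆ S  — applicable
  S \ del = {ball_in(b3,rmB), ball_in(b4,rmD), ball_in(b5,rmD), robot_in(rmB)}
  ∪ add   = {ball_in(b3,rmB), ball_in(b4,rmD), ball_in(b5,rmD), carry(b2,left), robot_in(rmB)}

== RESULT ==
["ball_in(b3,rmB)", "ball_in(b4,rmD)", "ball_in(b5,rmD)", "carry(b2,left)", "robot_in(rmB)"]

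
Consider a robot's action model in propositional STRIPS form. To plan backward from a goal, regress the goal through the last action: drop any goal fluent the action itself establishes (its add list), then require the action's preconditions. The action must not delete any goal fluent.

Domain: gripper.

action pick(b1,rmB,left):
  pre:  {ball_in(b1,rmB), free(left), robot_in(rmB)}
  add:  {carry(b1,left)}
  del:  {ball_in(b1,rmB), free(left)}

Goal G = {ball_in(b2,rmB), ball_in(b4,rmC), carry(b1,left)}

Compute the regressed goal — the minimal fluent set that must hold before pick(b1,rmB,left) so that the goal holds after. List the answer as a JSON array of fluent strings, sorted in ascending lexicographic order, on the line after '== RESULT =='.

Compute (G \ add) ∪ pre:
  G ∩ del = {}  (empty — regression defined)
  G \ add = {ball_in(b2,rmB), ball_in(b4,rmC), carry(b1,left)} \ {carry(b1,left)} = {ball_in(b2,rmB), ball_in(b4,rmC)}
  ∪ pre   = {ball_in(b2,rmB), ball_in(b4,rmC)} ∪ {ball_in(b1,rmB), free(left), robot_in(rmB)}
          = {ball_in(b1,rmB), ball_in(b2,rmB), ball_in(b4,rmC), free(left), robot_in(rmB)}

== RESULT ==
["ball_in(b1,rmB)", "ball_in(b2,rmB)", "ball_in(b4,rmC)", "free(left)", "robot_in(rmB)"]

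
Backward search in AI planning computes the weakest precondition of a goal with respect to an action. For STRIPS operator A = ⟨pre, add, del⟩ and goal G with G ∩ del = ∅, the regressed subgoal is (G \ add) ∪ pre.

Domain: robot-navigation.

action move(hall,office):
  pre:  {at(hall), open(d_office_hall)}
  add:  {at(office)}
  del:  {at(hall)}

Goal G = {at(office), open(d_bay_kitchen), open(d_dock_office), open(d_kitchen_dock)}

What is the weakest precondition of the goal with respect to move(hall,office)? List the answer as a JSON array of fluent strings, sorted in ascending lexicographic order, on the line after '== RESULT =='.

Compute (G \ add) ∪ pre:
  G ∩ del = {}  (empty — regression defined)
  G \ add = {at(office), open(d_bay_kitchen), open(d_dock_office), open(d_kitchen_dock)} \ {at(office)} = {open(d_bay_kitchen), open(d_dock_office), open(d_kitchen_dock)}
  ∪ pre   = {open(d_bay_kitchen), open(d_dock_office), open(d_kitchen_dock)} ∪ {at(hall), open(d_office_hall)}
          = {at(hall), open(d_bay_kitchen), open(d_dock_office), open(d_kitchen_dock), open(d_office_hall)}

== RESULT ==
["at(hall)", "open(d_bay_kitchen)", "open(d_dock_office)", "open(d_kitchen_dock)", "open(d_office_hall)"]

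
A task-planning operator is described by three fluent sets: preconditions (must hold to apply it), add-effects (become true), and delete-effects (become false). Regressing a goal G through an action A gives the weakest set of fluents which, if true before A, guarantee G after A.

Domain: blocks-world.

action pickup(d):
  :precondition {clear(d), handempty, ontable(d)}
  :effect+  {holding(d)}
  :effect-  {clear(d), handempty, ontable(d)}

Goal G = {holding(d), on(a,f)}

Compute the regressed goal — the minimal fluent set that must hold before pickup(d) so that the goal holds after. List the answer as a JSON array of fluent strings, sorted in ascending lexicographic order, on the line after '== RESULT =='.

Regress:
  G ∩ del = {}  (empty — regression defined)
  G \ add = {holding(d), on(a,f)} \ {holding(d)} = {on(a,f)}
  ∪ pre   = {on(a,f)} ∪ {clear(d), handempty, ontable(d)}
          = {clear(d), handempty, on(a,f), ontable(d)}

== RESULT ==
["clear(d)", "handempty", "on(a,f)", "ontable(d)"]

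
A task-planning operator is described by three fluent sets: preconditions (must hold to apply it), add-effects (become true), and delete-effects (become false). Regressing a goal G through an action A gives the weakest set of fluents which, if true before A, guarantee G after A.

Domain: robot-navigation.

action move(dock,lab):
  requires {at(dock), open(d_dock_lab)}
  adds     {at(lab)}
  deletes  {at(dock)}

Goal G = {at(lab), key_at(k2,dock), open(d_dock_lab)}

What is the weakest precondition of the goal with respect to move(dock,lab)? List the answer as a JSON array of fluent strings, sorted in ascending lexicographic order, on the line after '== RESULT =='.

Compute (G \ add) ∪ pre:
  G ∩ del = {}  (empty — regression defined)
  G \ add = {at(lab), key_at(k2,dock), open(d_dock_lab)} \ {at(lab)} = {key_at(k2,dock), open(d_dock_lab)}
  ∪ pre   = {key_at(k2,dock), open(d_dock_lab)} ∪ {at(dock), open(d_dock_lab)}
          = {at(dock), key_at(k2,dock), open(d_dock_lab)}

== RESULT ==
["at(dock)", "key_at(k2,dock)", "open(d_dock_lab)"]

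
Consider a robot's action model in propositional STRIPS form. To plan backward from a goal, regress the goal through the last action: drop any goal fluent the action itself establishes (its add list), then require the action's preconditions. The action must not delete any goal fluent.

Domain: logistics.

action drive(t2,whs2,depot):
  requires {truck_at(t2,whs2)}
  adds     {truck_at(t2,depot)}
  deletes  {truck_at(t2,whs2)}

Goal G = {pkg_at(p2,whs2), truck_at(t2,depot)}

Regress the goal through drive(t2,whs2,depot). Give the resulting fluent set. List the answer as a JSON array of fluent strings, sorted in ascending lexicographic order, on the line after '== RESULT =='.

Compute (G \ add) ∪ pre:
  G ∩ del = {}  (empty — regression defined)
  G \ add = {pkg_at(p2,whs2), truck_at(t2,depot)} \ {truck_at(t2,depot)} = {pkg_at(p2,whs2)}
  ∪ pre   = {pkg_at(p2,whs2)} ∪ {truck_at(t2,whs2)}
          = {pkg_at(p2,whs2), truck_at(t2,whs2)}

== RESULT ==
["pkg_at(p2,whs2)", "truck_at(t2,whs2)"]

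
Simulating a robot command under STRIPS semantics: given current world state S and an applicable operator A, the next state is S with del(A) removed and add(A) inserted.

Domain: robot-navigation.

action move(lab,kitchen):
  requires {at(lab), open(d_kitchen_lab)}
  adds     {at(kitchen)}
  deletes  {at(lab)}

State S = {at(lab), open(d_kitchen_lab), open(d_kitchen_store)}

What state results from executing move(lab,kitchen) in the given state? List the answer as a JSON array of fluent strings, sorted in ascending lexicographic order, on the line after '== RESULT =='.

Compute (S \ del) ∪ add:
  pre ⊆ S: {at(lab), open(d_kitchen_lab)} ⊆ S  — applicable
  S \ del = {open(d_kitchen_lab), open(d_kitchen_store)}
  ∪ add   = {at(kitchen), open(d_kitchen_lab), open(d_kitchen_store)}

== RESULT ==
["at(kitchen)", "open(d_kitchen_lab)", "open(d_kitchen_store)"]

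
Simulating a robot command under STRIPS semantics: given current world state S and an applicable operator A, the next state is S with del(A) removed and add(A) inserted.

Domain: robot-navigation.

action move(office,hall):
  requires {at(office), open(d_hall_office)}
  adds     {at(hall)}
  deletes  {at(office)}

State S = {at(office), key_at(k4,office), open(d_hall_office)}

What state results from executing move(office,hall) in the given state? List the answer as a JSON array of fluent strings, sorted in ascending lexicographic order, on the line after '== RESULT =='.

Progress:
  pre ⊆ S: {at(office), open(d_hall_office)} ⊆ S  — applicable
  S \ del = {key_at(k4,office), open(d_hall_office)}
  ∪ add   = {at(hall), key_at(k4,office), open(d_hall_office)}

== RESULT ==
["at(hall)", "key_at(k4,office)", "open(d_hall_office)"]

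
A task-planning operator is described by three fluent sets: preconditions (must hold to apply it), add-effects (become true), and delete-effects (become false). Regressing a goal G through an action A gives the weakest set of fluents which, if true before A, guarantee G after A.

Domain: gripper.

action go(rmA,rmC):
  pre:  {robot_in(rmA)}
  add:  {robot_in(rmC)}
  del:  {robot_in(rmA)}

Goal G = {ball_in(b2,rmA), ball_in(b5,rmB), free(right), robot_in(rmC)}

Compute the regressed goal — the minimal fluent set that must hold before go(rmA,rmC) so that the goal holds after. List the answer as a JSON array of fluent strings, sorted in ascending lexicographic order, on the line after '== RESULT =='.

Regress:
  G ∩ del = {}  (empty — regression defined)
  G \ add = {ball_in(b2,rmA), ball_in(b5,rmB), free(right), robot_in(rmC)} \ {robot_in(rmC)} = {ball_in(b2,rmA), ball_in(b5,rmB), free(right)}
  ∪ pre   = {ball_in(b2,rmA), ball_in(b5,rmB), free(right)} ∪ {robot_in(rmA)}
          = {ball_in(b2,rmA), ball_in(b5,rmB), free(right), robot_in(rmA)}

== RESULT ==
["ball_in(b2,rmA)", "ball_in(b5,rmB)", "free(right)", "robot_in(rmA)"]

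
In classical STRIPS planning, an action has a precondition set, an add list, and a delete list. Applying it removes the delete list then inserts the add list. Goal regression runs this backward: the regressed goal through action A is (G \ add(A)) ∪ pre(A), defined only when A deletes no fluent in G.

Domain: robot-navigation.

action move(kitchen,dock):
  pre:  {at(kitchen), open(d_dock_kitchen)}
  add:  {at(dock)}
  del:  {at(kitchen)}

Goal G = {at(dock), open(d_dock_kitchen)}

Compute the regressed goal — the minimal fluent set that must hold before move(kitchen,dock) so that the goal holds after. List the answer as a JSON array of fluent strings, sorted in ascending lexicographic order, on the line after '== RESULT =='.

Regress:
  G ∩ del = {}  (empty — regression defined)
  G \ add = {at(dock), open(d_dock_kitchen)} \ {at(dock)} = {open(d_dock_kitchen)}
  ∪ pre   = {open(d_dock_kitchen)} ∪ {at(kitchen), open(d_dock_kitchen)}
          = {at(kitchen), open(d_dock_kitchen)}

== RESULT ==
["at(kitchen)", "open(d_dock_kitchen)"]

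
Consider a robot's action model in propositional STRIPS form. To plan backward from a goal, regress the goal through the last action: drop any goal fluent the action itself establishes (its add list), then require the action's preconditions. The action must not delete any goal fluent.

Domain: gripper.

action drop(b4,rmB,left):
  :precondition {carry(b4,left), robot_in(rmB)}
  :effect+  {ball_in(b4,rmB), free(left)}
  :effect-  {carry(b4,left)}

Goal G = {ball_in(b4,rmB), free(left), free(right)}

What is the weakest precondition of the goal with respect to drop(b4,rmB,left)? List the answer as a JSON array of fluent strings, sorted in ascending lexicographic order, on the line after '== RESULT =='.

Regress:
  G ∩ del = {}  (empty — regression defined)
  G \ add = {ball_in(b4,rmB), free(left), free(right)} \ {ball_in(b4,rmB), free(left)} = {free(right)}
  ∪ pre   = {free(right)} ∪ {carry(b4,left), robot_in(rmB)}
          = {carry(b4,left), free(right), robot_in(rmB)}

== RESULT ==
["carry(b4,left)", "free(right)", "robot_in(rmB)"]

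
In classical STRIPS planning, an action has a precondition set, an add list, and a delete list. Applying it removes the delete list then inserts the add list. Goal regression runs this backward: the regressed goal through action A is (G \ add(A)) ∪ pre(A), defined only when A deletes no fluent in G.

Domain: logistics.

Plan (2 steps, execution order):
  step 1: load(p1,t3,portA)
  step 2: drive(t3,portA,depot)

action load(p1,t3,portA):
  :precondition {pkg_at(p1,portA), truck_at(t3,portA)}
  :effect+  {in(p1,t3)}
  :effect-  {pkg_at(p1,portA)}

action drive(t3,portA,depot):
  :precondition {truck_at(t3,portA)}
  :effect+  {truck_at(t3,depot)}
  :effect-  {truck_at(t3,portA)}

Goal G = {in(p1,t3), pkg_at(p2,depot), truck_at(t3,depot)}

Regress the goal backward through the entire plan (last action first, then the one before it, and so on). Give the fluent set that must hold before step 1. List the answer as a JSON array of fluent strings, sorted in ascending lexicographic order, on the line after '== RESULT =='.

Regress step by step:
  through step 2 (drive(t3,portA,depot)): drop {truck_at(t3,depot)}, keep {in(p1,t3), pkg_at(p2,depot)}, require {truck_at(t3,portA)}
    → {in(p1,t3), pkg_at(p2,depot), truck_at(t3,portA)}
  through step 1 (load(p1,t3,portA)): drop {in(p1,t3)}, keep {pkg_at(p2,depot), truck_at(t3,portA)}, require {pkg_at(p1,portA), truck_at(t3,portA)}
    → {pkg_at(p1,portA), pkg_at(p2,depot), truck_at(t3,portA)}

== RESULT ==
["pkg_at(p1,portA)", "pkg_at(p2,depot)", "truck_at(t3,portA)"]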